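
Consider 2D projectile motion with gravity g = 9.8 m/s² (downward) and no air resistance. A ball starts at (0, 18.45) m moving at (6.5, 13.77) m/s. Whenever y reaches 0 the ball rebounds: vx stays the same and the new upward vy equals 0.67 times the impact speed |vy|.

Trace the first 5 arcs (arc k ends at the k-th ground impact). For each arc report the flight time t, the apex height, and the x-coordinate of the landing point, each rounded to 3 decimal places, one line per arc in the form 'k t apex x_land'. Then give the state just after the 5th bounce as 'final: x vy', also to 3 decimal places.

Arc 1: start y=18.450, vy=13.770 → t=3.801, apex=28.124, x_land=24.706, impact vy=-23.478
  bounce: vy ← 0.67·23.478 = 15.730
Arc 2: start y=0.000, vy=15.730 → t=3.210, apex=12.625, x_land=45.573, impact vy=-15.730
  bounce: vy ← 0.67·15.730 = 10.539
Arc 3: start y=0.000, vy=10.539 → t=2.151, apex=5.667, x_land=59.553, impact vy=-10.539
  bounce: vy ← 0.67·10.539 = 7.061
Arc 4: start y=0.000, vy=7.061 → t=1.441, apex=2.544, x_land=68.921, impact vy=-7.061
  bounce: vy ← 0.67·7.061 = 4.731
Arc 5: start y=0.000, vy=4.731 → t=0.966, apex=1.142, x_land=75.197, impact vy=-4.731
  bounce: vy ← 0.67·4.731 = 3.170

1 3.801 28.124 24.706
2 3.210 12.625 45.573
3 2.151 5.667 59.553
4 1.441 2.544 68.921
5 0.966 1.142 75.197
final: 75.197 3.170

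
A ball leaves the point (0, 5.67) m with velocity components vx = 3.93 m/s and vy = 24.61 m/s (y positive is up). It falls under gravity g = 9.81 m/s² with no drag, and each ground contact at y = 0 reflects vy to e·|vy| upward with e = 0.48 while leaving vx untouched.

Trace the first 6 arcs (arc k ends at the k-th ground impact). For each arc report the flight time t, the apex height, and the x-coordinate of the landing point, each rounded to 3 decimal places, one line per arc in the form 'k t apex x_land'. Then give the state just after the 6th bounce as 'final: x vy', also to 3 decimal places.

Arc 1: start y=5.670, vy=24.610 → t=5.238, apex=36.539, x_land=20.585, impact vy=-26.775
  bounce: vy ← 0.48·26.775 = 12.852
Arc 2: start y=0.000, vy=12.852 → t=2.620, apex=8.419, x_land=30.883, impact vy=-12.852
  bounce: vy ← 0.48·12.852 = 6.169
Arc 3: start y=0.000, vy=6.169 → t=1.258, apex=1.940, x_land=35.825, impact vy=-6.169
  bounce: vy ← 0.48·6.169 = 2.961
Arc 4: start y=0.000, vy=2.961 → t=0.604, apex=0.447, x_land=38.198, impact vy=-2.961
  bounce: vy ← 0.48·2.961 = 1.421
Arc 5: start y=0.000, vy=1.421 → t=0.290, apex=0.103, x_land=39.337, impact vy=-1.421
  bounce: vy ← 0.48·1.421 = 0.682
Arc 6: start y=0.000, vy=0.682 → t=0.139, apex=0.024, x_land=39.883, impact vy=-0.682
  bounce: vy ← 0.48·0.682 = 0.327

1 5.238 36.539 20.585
2 2.620 8.419 30.883
3 1.258 1.940 35.825
4 0.604 0.447 38.198
5 0.290 0.103 39.337
6 0.139 0.024 39.883
final: 39.883 0.327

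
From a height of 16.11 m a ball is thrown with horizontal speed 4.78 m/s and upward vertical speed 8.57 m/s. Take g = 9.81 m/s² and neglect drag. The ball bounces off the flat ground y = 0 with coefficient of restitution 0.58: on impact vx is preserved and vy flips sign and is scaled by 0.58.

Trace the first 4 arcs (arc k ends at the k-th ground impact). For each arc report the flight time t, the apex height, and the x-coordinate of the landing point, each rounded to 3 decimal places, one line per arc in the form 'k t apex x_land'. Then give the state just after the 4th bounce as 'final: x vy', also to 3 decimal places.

Arc 1: start y=16.110, vy=8.570 → t=2.885, apex=19.853, x_land=13.792, impact vy=-19.736
  bounce: vy ← 0.58·19.736 = 11.447
Arc 2: start y=0.000, vy=11.447 → t=2.334, apex=6.679, x_land=24.948, impact vy=-11.447
  bounce: vy ← 0.58·11.447 = 6.639
Arc 3: start y=0.000, vy=6.639 → t=1.354, apex=2.247, x_land=31.418, impact vy=-6.639
  bounce: vy ← 0.58·6.639 = 3.851
Arc 4: start y=0.000, vy=3.851 → t=0.785, apex=0.756, x_land=35.171, impact vy=-3.851
  bounce: vy ← 0.58·3.851 = 2.233

1 2.885 19.853 13.792
2 2.334 6.679 24.948
3 1.354 2.247 31.418
4 0.785 0.756 35.171
final: 35.171 2.233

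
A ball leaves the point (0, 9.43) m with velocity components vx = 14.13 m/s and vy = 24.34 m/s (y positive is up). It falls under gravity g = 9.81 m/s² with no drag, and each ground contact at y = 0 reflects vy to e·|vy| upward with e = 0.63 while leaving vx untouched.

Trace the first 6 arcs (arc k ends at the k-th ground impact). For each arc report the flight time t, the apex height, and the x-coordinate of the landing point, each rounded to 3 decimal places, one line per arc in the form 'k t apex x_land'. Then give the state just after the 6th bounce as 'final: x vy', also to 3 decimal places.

Arc 1: start y=9.430, vy=24.340 → t=5.323, apex=39.625, x_land=75.220, impact vy=-27.883
  bounce: vy ← 0.63·27.883 = 17.566
Arc 2: start y=0.000, vy=17.566 → t=3.581, apex=15.727, x_land=125.824, impact vy=-17.566
  bounce: vy ← 0.63·17.566 = 11.067
Arc 3: start y=0.000, vy=11.067 → t=2.256, apex=6.242, x_land=157.704, impact vy=-11.067
  bounce: vy ← 0.63·11.067 = 6.972
Arc 4: start y=0.000, vy=6.972 → t=1.421, apex=2.478, x_land=177.788, impact vy=-6.972
  bounce: vy ← 0.63·6.972 = 4.392
Arc 5: start y=0.000, vy=4.392 → t=0.895, apex=0.983, x_land=190.442, impact vy=-4.392
  bounce: vy ← 0.63·4.392 = 2.767
Arc 6: start y=0.000, vy=2.767 → t=0.564, apex=0.390, x_land=198.413, impact vy=-2.767
  bounce: vy ← 0.63·2.767 = 1.743

1 5.323 39.625 75.220
2 3.581 15.727 125.824
3 2.256 6.242 157.704
4 1.421 2.478 177.788
5 0.895 0.983 190.442
6 0.564 0.390 198.413
final: 198.413 1.743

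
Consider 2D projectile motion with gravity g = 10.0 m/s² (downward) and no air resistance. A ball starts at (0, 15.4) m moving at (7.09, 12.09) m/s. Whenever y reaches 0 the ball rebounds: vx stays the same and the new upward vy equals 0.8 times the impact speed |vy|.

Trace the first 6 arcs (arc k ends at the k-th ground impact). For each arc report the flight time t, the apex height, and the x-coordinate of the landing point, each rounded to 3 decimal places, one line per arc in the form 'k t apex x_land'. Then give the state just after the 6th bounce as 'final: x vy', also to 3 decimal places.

1 3.340 22.708 23.681
2 3.410 14.533 47.857
3 2.728 9.301 67.197
4 2.182 5.953 82.670
5 1.746 3.810 95.047
6 1.397 2.438 104.950
final: 104.950 5.587

Arc 1: start y=15.400, vy=12.090 → t=3.340, apex=22.708, x_land=23.681, impact vy=-21.311
  bounce: vy ← 0.8·21.311 = 17.049
Arc 2: start y=0.000, vy=17.049 → t=3.410, apex=14.533, x_land=47.857, impact vy=-17.049
  bounce: vy ← 0.8·17.049 = 13.639
Arc 3: start y=0.000, vy=13.639 → t=2.728, apex=9.301, x_land=67.197, impact vy=-13.639
  bounce: vy ← 0.8·13.639 = 10.911
Arc 4: start y=0.000, vy=10.911 → t=2.182, apex=5.953, x_land=82.670, impact vy=-10.911
  bounce: vy ← 0.8·10.911 = 8.729
Arc 5: start y=0.000, vy=8.729 → t=1.746, apex=3.810, x_land=95.047, impact vy=-8.729
  bounce: vy ← 0.8·8.729 = 6.983
Arc 6: start y=0.000, vy=6.983 → t=1.397, apex=2.438, x_land=104.950, impact vy=-6.983
  bounce: vy ← 0.8·6.983 = 5.587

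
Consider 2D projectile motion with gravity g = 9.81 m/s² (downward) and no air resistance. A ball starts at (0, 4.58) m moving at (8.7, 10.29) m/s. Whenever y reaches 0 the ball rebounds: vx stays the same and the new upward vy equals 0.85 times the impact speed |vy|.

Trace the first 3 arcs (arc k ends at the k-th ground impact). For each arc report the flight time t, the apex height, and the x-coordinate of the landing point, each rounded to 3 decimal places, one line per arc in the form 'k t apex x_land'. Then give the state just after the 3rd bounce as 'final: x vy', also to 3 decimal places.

1 2.475 9.977 21.533
2 2.425 7.208 42.627
3 2.061 5.208 60.556
final: 60.556 8.592

Arc 1: start y=4.580, vy=10.290 → t=2.475, apex=9.977, x_land=21.533, impact vy=-13.991
  bounce: vy ← 0.85·13.991 = 11.892
Arc 2: start y=0.000, vy=11.892 → t=2.425, apex=7.208, x_land=42.627, impact vy=-11.892
  bounce: vy ← 0.85·11.892 = 10.108
Arc 3: start y=0.000, vy=10.108 → t=2.061, apex=5.208, x_land=60.556, impact vy=-10.108
  bounce: vy ← 0.85·10.108 = 8.592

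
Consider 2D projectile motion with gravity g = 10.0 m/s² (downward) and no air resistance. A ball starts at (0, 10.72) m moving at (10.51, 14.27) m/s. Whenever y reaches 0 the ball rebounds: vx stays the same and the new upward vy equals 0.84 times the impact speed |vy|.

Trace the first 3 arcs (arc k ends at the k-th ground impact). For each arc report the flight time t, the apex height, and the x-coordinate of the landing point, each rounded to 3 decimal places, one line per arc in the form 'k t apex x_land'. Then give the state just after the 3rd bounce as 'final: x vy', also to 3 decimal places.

1 3.472 20.902 36.486
2 3.435 14.748 72.587
3 2.885 10.406 102.912
final: 102.912 12.118

Arc 1: start y=10.720, vy=14.270 → t=3.472, apex=20.902, x_land=36.486, impact vy=-20.446
  bounce: vy ← 0.84·20.446 = 17.175
Arc 2: start y=0.000, vy=17.175 → t=3.435, apex=14.748, x_land=72.587, impact vy=-17.175
  bounce: vy ← 0.84·17.175 = 14.427
Arc 3: start y=0.000, vy=14.427 → t=2.885, apex=10.406, x_land=102.912, impact vy=-14.427
  bounce: vy ← 0.84·14.427 = 12.118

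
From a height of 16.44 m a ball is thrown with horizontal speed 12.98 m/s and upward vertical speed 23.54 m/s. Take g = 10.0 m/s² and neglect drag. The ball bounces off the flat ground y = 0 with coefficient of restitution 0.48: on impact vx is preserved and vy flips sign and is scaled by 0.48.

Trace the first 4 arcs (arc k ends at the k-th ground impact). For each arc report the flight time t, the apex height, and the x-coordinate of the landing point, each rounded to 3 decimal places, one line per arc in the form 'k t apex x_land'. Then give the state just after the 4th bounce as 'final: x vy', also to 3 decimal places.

1 5.325 44.147 69.124
2 2.853 10.171 106.150
3 1.369 2.343 123.923
4 0.657 0.540 132.454
final: 132.454 1.577

Arc 1: start y=16.440, vy=23.540 → t=5.325, apex=44.147, x_land=69.124, impact vy=-29.714
  bounce: vy ← 0.48·29.714 = 14.263
Arc 2: start y=0.000, vy=14.263 → t=2.853, apex=10.171, x_land=106.150, impact vy=-14.263
  bounce: vy ← 0.48·14.263 = 6.846
Arc 3: start y=0.000, vy=6.846 → t=1.369, apex=2.343, x_land=123.923, impact vy=-6.846
  bounce: vy ← 0.48·6.846 = 3.286
Arc 4: start y=0.000, vy=3.286 → t=0.657, apex=0.540, x_land=132.454, impact vy=-3.286
  bounce: vy ← 0.48·3.286 = 1.577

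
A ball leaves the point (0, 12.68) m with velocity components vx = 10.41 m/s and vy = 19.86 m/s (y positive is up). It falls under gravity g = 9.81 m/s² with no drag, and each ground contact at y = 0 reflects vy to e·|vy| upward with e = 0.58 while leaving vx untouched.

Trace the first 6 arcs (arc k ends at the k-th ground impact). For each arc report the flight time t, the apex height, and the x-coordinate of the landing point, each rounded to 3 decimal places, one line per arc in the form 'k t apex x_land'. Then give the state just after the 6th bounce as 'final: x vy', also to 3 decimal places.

Arc 1: start y=12.680, vy=19.860 → t=4.610, apex=32.783, x_land=47.987, impact vy=-25.361
  bounce: vy ← 0.58·25.361 = 14.710
Arc 2: start y=0.000, vy=14.710 → t=2.999, apex=11.028, x_land=79.206, impact vy=-14.710
  bounce: vy ← 0.58·14.710 = 8.532
Arc 3: start y=0.000, vy=8.532 → t=1.739, apex=3.710, x_land=97.313, impact vy=-8.532
  bounce: vy ← 0.58·8.532 = 4.948
Arc 4: start y=0.000, vy=4.948 → t=1.009, apex=1.248, x_land=107.815, impact vy=-4.948
  bounce: vy ← 0.58·4.948 = 2.870
Arc 5: start y=0.000, vy=2.870 → t=0.585, apex=0.420, x_land=113.906, impact vy=-2.870
  bounce: vy ← 0.58·2.870 = 1.665
Arc 6: start y=0.000, vy=1.665 → t=0.339, apex=0.141, x_land=117.439, impact vy=-1.665
  bounce: vy ← 0.58·1.665 = 0.965

1 4.610 32.783 47.987
2 2.999 11.028 79.206
3 1.739 3.710 97.313
4 1.009 1.248 107.815
5 0.585 0.420 113.906
6 0.339 0.141 117.439
final: 117.439 0.965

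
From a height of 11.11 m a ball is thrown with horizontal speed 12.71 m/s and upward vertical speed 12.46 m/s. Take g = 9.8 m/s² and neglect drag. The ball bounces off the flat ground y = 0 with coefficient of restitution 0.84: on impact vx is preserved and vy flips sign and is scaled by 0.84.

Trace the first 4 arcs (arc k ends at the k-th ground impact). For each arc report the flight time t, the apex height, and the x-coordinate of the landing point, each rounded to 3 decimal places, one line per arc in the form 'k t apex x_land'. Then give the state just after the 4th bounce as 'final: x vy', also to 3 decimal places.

Arc 1: start y=11.110, vy=12.460 → t=3.242, apex=19.031, x_land=41.208, impact vy=-19.313
  bounce: vy ← 0.84·19.313 = 16.223
Arc 2: start y=0.000, vy=16.223 → t=3.311, apex=13.428, x_land=83.289, impact vy=-16.223
  bounce: vy ← 0.84·16.223 = 13.628
Arc 3: start y=0.000, vy=13.628 → t=2.781, apex=9.475, x_land=118.637, impact vy=-13.628
  bounce: vy ← 0.84·13.628 = 11.447
Arc 4: start y=0.000, vy=11.447 → t=2.336, apex=6.686, x_land=148.330, impact vy=-11.447
  bounce: vy ← 0.84·11.447 = 9.616

1 3.242 19.031 41.208
2 3.311 13.428 83.289
3 2.781 9.475 118.637
4 2.336 6.686 148.330
final: 148.330 9.616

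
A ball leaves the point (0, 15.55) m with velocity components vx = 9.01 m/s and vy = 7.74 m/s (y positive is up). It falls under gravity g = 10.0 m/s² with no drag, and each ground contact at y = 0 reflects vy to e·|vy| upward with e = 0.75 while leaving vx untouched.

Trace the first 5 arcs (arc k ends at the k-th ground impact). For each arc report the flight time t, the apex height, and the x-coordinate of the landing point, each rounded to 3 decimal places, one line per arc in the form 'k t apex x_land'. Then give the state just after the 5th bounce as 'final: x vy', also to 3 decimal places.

Arc 1: start y=15.550, vy=7.740 → t=2.700, apex=18.545, x_land=24.326, impact vy=-19.259
  bounce: vy ← 0.75·19.259 = 14.444
Arc 2: start y=0.000, vy=14.444 → t=2.889, apex=10.432, x_land=50.355, impact vy=-14.444
  bounce: vy ← 0.75·14.444 = 10.833
Arc 3: start y=0.000, vy=10.833 → t=2.167, apex=5.868, x_land=69.876, impact vy=-10.833
  bounce: vy ← 0.75·10.833 = 8.125
Arc 4: start y=0.000, vy=8.125 → t=1.625, apex=3.301, x_land=84.517, impact vy=-8.125
  bounce: vy ← 0.75·8.125 = 6.094
Arc 5: start y=0.000, vy=6.094 → t=1.219, apex=1.857, x_land=95.498, impact vy=-6.094
  bounce: vy ← 0.75·6.094 = 4.570

1 2.700 18.545 24.326
2 2.889 10.432 50.355
3 2.167 5.868 69.876
4 1.625 3.301 84.517
5 1.219 1.857 95.498
final: 95.498 4.570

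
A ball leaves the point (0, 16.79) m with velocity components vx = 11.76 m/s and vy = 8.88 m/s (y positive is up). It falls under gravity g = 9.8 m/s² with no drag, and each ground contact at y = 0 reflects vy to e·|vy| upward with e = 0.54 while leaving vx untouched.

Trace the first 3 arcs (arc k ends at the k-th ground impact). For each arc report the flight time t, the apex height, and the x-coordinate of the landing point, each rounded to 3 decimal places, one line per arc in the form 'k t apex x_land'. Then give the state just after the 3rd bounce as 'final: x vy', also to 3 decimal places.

Arc 1: start y=16.790, vy=8.880 → t=2.967, apex=20.813, x_land=34.893, impact vy=-20.197
  bounce: vy ← 0.54·20.197 = 10.907
Arc 2: start y=0.000, vy=10.907 → t=2.226, apex=6.069, x_land=61.069, impact vy=-10.907
  bounce: vy ← 0.54·10.907 = 5.890
Arc 3: start y=0.000, vy=5.890 → t=1.202, apex=1.770, x_land=75.204, impact vy=-5.890
  bounce: vy ← 0.54·5.890 = 3.180

1 2.967 20.813 34.893
2 2.226 6.069 61.069
3 1.202 1.770 75.204
final: 75.204 3.180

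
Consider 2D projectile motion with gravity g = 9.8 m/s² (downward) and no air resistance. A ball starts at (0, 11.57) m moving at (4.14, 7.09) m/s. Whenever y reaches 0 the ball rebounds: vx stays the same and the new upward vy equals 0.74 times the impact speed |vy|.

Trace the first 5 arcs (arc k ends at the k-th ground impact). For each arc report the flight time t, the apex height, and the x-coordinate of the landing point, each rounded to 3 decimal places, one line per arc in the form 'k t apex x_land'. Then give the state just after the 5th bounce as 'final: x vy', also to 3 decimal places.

1 2.422 14.135 10.027
2 2.514 7.740 20.433
3 1.860 4.239 28.134
4 1.376 2.321 33.833
5 1.019 1.271 38.050
final: 38.050 3.693

Arc 1: start y=11.570, vy=7.090 → t=2.422, apex=14.135, x_land=10.027, impact vy=-16.645
  bounce: vy ← 0.74·16.645 = 12.317
Arc 2: start y=0.000, vy=12.317 → t=2.514, apex=7.740, x_land=20.433, impact vy=-12.317
  bounce: vy ← 0.74·12.317 = 9.115
Arc 3: start y=0.000, vy=9.115 → t=1.860, apex=4.239, x_land=28.134, impact vy=-9.115
  bounce: vy ← 0.74·9.115 = 6.745
Arc 4: start y=0.000, vy=6.745 → t=1.376, apex=2.321, x_land=33.833, impact vy=-6.745
  bounce: vy ← 0.74·6.745 = 4.991
Arc 5: start y=0.000, vy=4.991 → t=1.019, apex=1.271, x_land=38.050, impact vy=-4.991
  bounce: vy ← 0.74·4.991 = 3.693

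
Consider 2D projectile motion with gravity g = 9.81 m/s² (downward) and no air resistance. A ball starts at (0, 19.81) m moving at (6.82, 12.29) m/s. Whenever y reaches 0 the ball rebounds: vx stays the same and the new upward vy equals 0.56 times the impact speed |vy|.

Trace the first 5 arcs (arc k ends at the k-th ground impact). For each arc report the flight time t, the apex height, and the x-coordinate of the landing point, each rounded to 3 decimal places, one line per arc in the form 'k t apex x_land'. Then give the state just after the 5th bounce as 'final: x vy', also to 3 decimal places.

Arc 1: start y=19.810, vy=12.290 → t=3.621, apex=27.508, x_land=24.695, impact vy=-23.232
  bounce: vy ← 0.56·23.232 = 13.010
Arc 2: start y=0.000, vy=13.010 → t=2.652, apex=8.627, x_land=42.784, impact vy=-13.010
  bounce: vy ← 0.56·13.010 = 7.285
Arc 3: start y=0.000, vy=7.285 → t=1.485, apex=2.705, x_land=52.914, impact vy=-7.285
  bounce: vy ← 0.56·7.285 = 4.080
Arc 4: start y=0.000, vy=4.080 → t=0.832, apex=0.848, x_land=58.587, impact vy=-4.080
  bounce: vy ← 0.56·4.080 = 2.285
Arc 5: start y=0.000, vy=2.285 → t=0.466, apex=0.266, x_land=61.763, impact vy=-2.285
  bounce: vy ← 0.56·2.285 = 1.279

1 3.621 27.508 24.695
2 2.652 8.627 42.784
3 1.485 2.705 52.914
4 0.832 0.848 58.587
5 0.466 0.266 61.763
final: 61.763 1.279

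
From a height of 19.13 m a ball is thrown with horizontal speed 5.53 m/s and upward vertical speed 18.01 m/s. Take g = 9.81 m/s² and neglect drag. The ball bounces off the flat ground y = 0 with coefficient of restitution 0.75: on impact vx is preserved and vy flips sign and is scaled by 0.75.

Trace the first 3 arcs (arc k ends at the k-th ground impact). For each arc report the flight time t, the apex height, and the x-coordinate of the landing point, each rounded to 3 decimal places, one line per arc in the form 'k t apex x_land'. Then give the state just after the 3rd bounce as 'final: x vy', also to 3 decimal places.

1 4.532 35.662 25.064
2 4.045 20.060 47.430
3 3.033 11.284 64.205
final: 64.205 11.159

Arc 1: start y=19.130, vy=18.010 → t=4.532, apex=35.662, x_land=25.064, impact vy=-26.452
  bounce: vy ← 0.75·26.452 = 19.839
Arc 2: start y=0.000, vy=19.839 → t=4.045, apex=20.060, x_land=47.430, impact vy=-19.839
  bounce: vy ← 0.75·19.839 = 14.879
Arc 3: start y=0.000, vy=14.879 → t=3.033, apex=11.284, x_land=64.205, impact vy=-14.879
  bounce: vy ← 0.75·14.879 = 11.159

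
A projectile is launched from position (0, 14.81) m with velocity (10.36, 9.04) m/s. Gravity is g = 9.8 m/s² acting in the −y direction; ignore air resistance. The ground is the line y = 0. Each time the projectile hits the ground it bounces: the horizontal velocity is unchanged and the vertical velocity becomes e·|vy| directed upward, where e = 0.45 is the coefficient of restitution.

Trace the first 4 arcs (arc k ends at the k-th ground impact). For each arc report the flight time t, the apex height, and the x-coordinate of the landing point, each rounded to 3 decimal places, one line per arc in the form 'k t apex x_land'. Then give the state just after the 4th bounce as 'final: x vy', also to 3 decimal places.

1 2.891 18.979 29.946
2 1.771 3.843 48.296
3 0.797 0.778 56.554
4 0.359 0.158 60.270
final: 60.270 0.791

Arc 1: start y=14.810, vy=9.040 → t=2.891, apex=18.979, x_land=29.946, impact vy=-19.287
  bounce: vy ← 0.45·19.287 = 8.679
Arc 2: start y=0.000, vy=8.679 → t=1.771, apex=3.843, x_land=48.296, impact vy=-8.679
  bounce: vy ← 0.45·8.679 = 3.906
Arc 3: start y=0.000, vy=3.906 → t=0.797, apex=0.778, x_land=56.554, impact vy=-3.906
  bounce: vy ← 0.45·3.906 = 1.758
Arc 4: start y=0.000, vy=1.758 → t=0.359, apex=0.158, x_land=60.270, impact vy=-1.758
  bounce: vy ← 0.45·1.758 = 0.791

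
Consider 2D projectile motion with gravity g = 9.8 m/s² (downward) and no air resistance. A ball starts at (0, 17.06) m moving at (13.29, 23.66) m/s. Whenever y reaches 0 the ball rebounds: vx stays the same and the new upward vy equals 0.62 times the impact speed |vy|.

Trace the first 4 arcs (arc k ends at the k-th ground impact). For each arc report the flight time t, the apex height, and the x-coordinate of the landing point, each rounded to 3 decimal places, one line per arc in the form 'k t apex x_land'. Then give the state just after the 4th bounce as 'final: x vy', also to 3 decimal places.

1 5.466 45.621 72.638
2 3.784 17.537 122.922
3 2.346 6.741 154.098
4 1.454 2.591 173.427
final: 173.427 4.419

Arc 1: start y=17.060, vy=23.660 → t=5.466, apex=45.621, x_land=72.638, impact vy=-29.903
  bounce: vy ← 0.62·29.903 = 18.540
Arc 2: start y=0.000, vy=18.540 → t=3.784, apex=17.537, x_land=122.922, impact vy=-18.540
  bounce: vy ← 0.62·18.540 = 11.495
Arc 3: start y=0.000, vy=11.495 → t=2.346, apex=6.741, x_land=154.098, impact vy=-11.495
  bounce: vy ← 0.62·11.495 = 7.127
Arc 4: start y=0.000, vy=7.127 → t=1.454, apex=2.591, x_land=173.427, impact vy=-7.127
  bounce: vy ← 0.62·7.127 = 4.419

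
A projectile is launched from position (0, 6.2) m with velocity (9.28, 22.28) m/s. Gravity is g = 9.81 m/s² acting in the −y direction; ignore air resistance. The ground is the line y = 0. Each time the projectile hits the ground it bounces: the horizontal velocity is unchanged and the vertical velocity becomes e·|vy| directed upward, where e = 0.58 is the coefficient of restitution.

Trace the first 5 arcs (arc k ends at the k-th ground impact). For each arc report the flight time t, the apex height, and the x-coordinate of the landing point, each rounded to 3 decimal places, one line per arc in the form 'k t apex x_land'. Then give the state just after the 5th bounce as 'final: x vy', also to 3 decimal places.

1 4.805 31.501 44.594
2 2.940 10.597 71.874
3 1.705 3.565 87.696
4 0.989 1.199 96.873
5 0.574 0.403 102.196
final: 102.196 1.632

Arc 1: start y=6.200, vy=22.280 → t=4.805, apex=31.501, x_land=44.594, impact vy=-24.860
  bounce: vy ← 0.58·24.860 = 14.419
Arc 2: start y=0.000, vy=14.419 → t=2.940, apex=10.597, x_land=71.874, impact vy=-14.419
  bounce: vy ← 0.58·14.419 = 8.363
Arc 3: start y=0.000, vy=8.363 → t=1.705, apex=3.565, x_land=87.696, impact vy=-8.363
  bounce: vy ← 0.58·8.363 = 4.851
Arc 4: start y=0.000, vy=4.851 → t=0.989, apex=1.199, x_land=96.873, impact vy=-4.851
  bounce: vy ← 0.58·4.851 = 2.813
Arc 5: start y=0.000, vy=2.813 → t=0.574, apex=0.403, x_land=102.196, impact vy=-2.813
  bounce: vy ← 0.58·2.813 = 1.632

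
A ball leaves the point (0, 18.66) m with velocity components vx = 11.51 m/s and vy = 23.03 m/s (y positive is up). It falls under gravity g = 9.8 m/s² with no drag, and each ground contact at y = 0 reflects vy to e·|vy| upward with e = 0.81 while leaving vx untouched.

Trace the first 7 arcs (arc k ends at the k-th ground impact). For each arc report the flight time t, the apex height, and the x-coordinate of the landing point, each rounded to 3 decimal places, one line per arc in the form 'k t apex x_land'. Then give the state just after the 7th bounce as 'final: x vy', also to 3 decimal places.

1 5.405 45.720 62.207
2 4.948 29.997 119.164
3 4.008 19.681 165.299
4 3.247 12.913 202.669
5 2.630 8.472 232.938
6 2.130 5.559 257.456
7 1.725 3.647 277.316
final: 277.316 6.848

Arc 1: start y=18.660, vy=23.030 → t=5.405, apex=45.720, x_land=62.207, impact vy=-29.935
  bounce: vy ← 0.81·29.935 = 24.248
Arc 2: start y=0.000, vy=24.248 → t=4.948, apex=29.997, x_land=119.164, impact vy=-24.248
  bounce: vy ← 0.81·24.248 = 19.640
Arc 3: start y=0.000, vy=19.640 → t=4.008, apex=19.681, x_land=165.299, impact vy=-19.640
  bounce: vy ← 0.81·19.640 = 15.909
Arc 4: start y=0.000, vy=15.909 → t=3.247, apex=12.913, x_land=202.669, impact vy=-15.909
  bounce: vy ← 0.81·15.909 = 12.886
Arc 5: start y=0.000, vy=12.886 → t=2.630, apex=8.472, x_land=232.938, impact vy=-12.886
  bounce: vy ← 0.81·12.886 = 10.438
Arc 6: start y=0.000, vy=10.438 → t=2.130, apex=5.559, x_land=257.456, impact vy=-10.438
  bounce: vy ← 0.81·10.438 = 8.455
Arc 7: start y=0.000, vy=8.455 → t=1.725, apex=3.647, x_land=277.316, impact vy=-8.455
  bounce: vy ← 0.81·8.455 = 6.848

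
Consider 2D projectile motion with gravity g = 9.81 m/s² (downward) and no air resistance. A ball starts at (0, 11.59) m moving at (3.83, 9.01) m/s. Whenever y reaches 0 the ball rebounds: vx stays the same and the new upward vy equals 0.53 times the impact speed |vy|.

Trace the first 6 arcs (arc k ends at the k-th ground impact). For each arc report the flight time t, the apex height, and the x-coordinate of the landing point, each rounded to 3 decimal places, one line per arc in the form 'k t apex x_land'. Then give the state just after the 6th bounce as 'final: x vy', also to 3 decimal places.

Arc 1: start y=11.590, vy=9.010 → t=2.709, apex=15.728, x_land=10.376, impact vy=-17.566
  bounce: vy ← 0.53·17.566 = 9.310
Arc 2: start y=0.000, vy=9.310 → t=1.898, apex=4.418, x_land=17.646, impact vy=-9.310
  bounce: vy ← 0.53·9.310 = 4.934
Arc 3: start y=0.000, vy=4.934 → t=1.006, apex=1.241, x_land=21.499, impact vy=-4.934
  bounce: vy ← 0.53·4.934 = 2.615
Arc 4: start y=0.000, vy=2.615 → t=0.533, apex=0.349, x_land=23.541, impact vy=-2.615
  bounce: vy ← 0.53·2.615 = 1.386
Arc 5: start y=0.000, vy=1.386 → t=0.283, apex=0.098, x_land=24.623, impact vy=-1.386
  bounce: vy ← 0.53·1.386 = 0.735
Arc 6: start y=0.000, vy=0.735 → t=0.150, apex=0.028, x_land=25.196, impact vy=-0.735
  bounce: vy ← 0.53·0.735 = 0.389

1 2.709 15.728 10.376
2 1.898 4.418 17.646
3 1.006 1.241 21.499
4 0.533 0.349 23.541
5 0.283 0.098 24.623
6 0.150 0.028 25.196
final: 25.196 0.389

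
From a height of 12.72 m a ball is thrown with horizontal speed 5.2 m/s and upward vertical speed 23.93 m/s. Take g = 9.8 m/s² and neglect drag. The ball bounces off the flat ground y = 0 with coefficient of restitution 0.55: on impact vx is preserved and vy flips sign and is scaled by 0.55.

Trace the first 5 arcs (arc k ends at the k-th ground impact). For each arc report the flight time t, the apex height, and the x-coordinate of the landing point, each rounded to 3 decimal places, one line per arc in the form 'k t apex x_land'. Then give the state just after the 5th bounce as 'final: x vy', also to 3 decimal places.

Arc 1: start y=12.720, vy=23.930 → t=5.367, apex=41.937, x_land=27.910, impact vy=-28.670
  bounce: vy ← 0.55·28.670 = 15.768
Arc 2: start y=0.000, vy=15.768 → t=3.218, apex=12.686, x_land=44.644, impact vy=-15.768
  bounce: vy ← 0.55·15.768 = 8.673
Arc 3: start y=0.000, vy=8.673 → t=1.770, apex=3.837, x_land=53.847, impact vy=-8.673
  bounce: vy ← 0.55·8.673 = 4.770
Arc 4: start y=0.000, vy=4.770 → t=0.973, apex=1.161, x_land=58.909, impact vy=-4.770
  bounce: vy ← 0.55·4.770 = 2.623
Arc 5: start y=0.000, vy=2.623 → t=0.535, apex=0.351, x_land=61.694, impact vy=-2.623
  bounce: vy ← 0.55·2.623 = 1.443

1 5.367 41.937 27.910
2 3.218 12.686 44.644
3 1.770 3.837 53.847
4 0.973 1.161 58.909
5 0.535 0.351 61.694
final: 61.694 1.443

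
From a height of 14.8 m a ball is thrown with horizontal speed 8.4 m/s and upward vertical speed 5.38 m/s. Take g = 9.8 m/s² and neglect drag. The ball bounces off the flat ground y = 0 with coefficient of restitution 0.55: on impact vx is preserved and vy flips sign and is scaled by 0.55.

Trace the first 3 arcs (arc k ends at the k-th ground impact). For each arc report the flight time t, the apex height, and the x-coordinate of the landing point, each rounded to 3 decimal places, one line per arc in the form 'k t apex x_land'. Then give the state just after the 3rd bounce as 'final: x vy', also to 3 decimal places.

Arc 1: start y=14.800, vy=5.380 → t=2.372, apex=16.277, x_land=19.921, impact vy=-17.861
  bounce: vy ← 0.55·17.861 = 9.824
Arc 2: start y=0.000, vy=9.824 → t=2.005, apex=4.924, x_land=36.762, impact vy=-9.824
  bounce: vy ← 0.55·9.824 = 5.403
Arc 3: start y=0.000, vy=5.403 → t=1.103, apex=1.489, x_land=46.024, impact vy=-5.403
  bounce: vy ← 0.55·5.403 = 2.972

1 2.372 16.277 19.921
2 2.005 4.924 36.762
3 1.103 1.489 46.024
final: 46.024 2.972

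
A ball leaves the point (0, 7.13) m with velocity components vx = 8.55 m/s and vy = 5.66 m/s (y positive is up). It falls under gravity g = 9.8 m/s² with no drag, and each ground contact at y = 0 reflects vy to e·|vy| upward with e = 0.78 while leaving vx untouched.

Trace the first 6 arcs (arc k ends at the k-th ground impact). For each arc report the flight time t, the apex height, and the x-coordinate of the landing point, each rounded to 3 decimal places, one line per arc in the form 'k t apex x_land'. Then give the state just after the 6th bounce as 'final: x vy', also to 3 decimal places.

1 1.915 8.764 16.373
2 2.086 5.332 34.211
3 1.627 3.244 48.125
4 1.269 1.974 58.978
5 0.990 1.201 67.443
6 0.772 0.731 74.046
final: 74.046 2.952

Arc 1: start y=7.130, vy=5.660 → t=1.915, apex=8.764, x_land=16.373, impact vy=-13.107
  bounce: vy ← 0.78·13.107 = 10.223
Arc 2: start y=0.000, vy=10.223 → t=2.086, apex=5.332, x_land=34.211, impact vy=-10.223
  bounce: vy ← 0.78·10.223 = 7.974
Arc 3: start y=0.000, vy=7.974 → t=1.627, apex=3.244, x_land=48.125, impact vy=-7.974
  bounce: vy ← 0.78·7.974 = 6.220
Arc 4: start y=0.000, vy=6.220 → t=1.269, apex=1.974, x_land=58.978, impact vy=-6.220
  bounce: vy ← 0.78·6.220 = 4.851
Arc 5: start y=0.000, vy=4.851 → t=0.990, apex=1.201, x_land=67.443, impact vy=-4.851
  bounce: vy ← 0.78·4.851 = 3.784
Arc 6: start y=0.000, vy=3.784 → t=0.772, apex=0.731, x_land=74.046, impact vy=-3.784
  bounce: vy ← 0.78·3.784 = 2.952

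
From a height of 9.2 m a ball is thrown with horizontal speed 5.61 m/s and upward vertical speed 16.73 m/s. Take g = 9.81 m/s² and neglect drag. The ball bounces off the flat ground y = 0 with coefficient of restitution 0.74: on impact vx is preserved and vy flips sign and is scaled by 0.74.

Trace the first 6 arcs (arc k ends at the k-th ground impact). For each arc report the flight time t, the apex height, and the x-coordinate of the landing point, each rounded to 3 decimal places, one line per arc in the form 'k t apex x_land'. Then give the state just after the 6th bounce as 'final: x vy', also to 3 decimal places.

1 3.893 23.466 21.838
2 3.237 12.850 39.998
3 2.395 7.037 53.437
4 1.773 3.853 63.381
5 1.312 2.110 70.740
6 0.971 1.155 76.186
final: 76.186 3.523

Arc 1: start y=9.200, vy=16.730 → t=3.893, apex=23.466, x_land=21.838, impact vy=-21.457
  bounce: vy ← 0.74·21.457 = 15.878
Arc 2: start y=0.000, vy=15.878 → t=3.237, apex=12.850, x_land=39.998, impact vy=-15.878
  bounce: vy ← 0.74·15.878 = 11.750
Arc 3: start y=0.000, vy=11.750 → t=2.395, apex=7.037, x_land=53.437, impact vy=-11.750
  bounce: vy ← 0.74·11.750 = 8.695
Arc 4: start y=0.000, vy=8.695 → t=1.773, apex=3.853, x_land=63.381, impact vy=-8.695
  bounce: vy ← 0.74·8.695 = 6.434
Arc 5: start y=0.000, vy=6.434 → t=1.312, apex=2.110, x_land=70.740, impact vy=-6.434
  bounce: vy ← 0.74·6.434 = 4.761
Arc 6: start y=0.000, vy=4.761 → t=0.971, apex=1.155, x_land=76.186, impact vy=-4.761
  bounce: vy ← 0.74·4.761 = 3.523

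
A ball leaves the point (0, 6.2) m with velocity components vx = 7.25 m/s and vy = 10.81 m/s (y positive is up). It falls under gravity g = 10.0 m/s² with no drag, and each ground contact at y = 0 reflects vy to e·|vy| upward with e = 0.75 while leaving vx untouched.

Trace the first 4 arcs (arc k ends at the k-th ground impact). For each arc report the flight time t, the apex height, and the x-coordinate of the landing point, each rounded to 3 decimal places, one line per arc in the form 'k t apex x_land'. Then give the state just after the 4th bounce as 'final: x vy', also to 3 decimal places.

1 2.633 12.043 19.089
2 2.328 6.774 35.966
3 1.746 3.810 48.625
4 1.309 2.143 58.118
final: 58.118 4.910

Arc 1: start y=6.200, vy=10.810 → t=2.633, apex=12.043, x_land=19.089, impact vy=-15.520
  bounce: vy ← 0.75·15.520 = 11.640
Arc 2: start y=0.000, vy=11.640 → t=2.328, apex=6.774, x_land=35.966, impact vy=-11.640
  bounce: vy ← 0.75·11.640 = 8.730
Arc 3: start y=0.000, vy=8.730 → t=1.746, apex=3.810, x_land=48.625, impact vy=-8.730
  bounce: vy ← 0.75·8.730 = 6.547
Arc 4: start y=0.000, vy=6.547 → t=1.309, apex=2.143, x_land=58.118, impact vy=-6.547
  bounce: vy ← 0.75·6.547 = 4.910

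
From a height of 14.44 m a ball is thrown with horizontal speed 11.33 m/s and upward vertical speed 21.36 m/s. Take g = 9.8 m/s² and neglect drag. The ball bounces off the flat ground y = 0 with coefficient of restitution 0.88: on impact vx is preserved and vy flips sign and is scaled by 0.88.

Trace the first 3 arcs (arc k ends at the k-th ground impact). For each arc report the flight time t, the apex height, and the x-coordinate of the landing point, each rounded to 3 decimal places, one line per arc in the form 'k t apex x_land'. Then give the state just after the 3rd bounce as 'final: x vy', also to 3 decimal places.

1 4.954 37.718 56.129
2 4.883 29.209 111.454
3 4.297 22.619 160.140
final: 160.140 18.529

Arc 1: start y=14.440, vy=21.360 → t=4.954, apex=37.718, x_land=56.129, impact vy=-27.190
  bounce: vy ← 0.88·27.190 = 23.927
Arc 2: start y=0.000, vy=23.927 → t=4.883, apex=29.209, x_land=111.454, impact vy=-23.927
  bounce: vy ← 0.88·23.927 = 21.056
Arc 3: start y=0.000, vy=21.056 → t=4.297, apex=22.619, x_land=160.140, impact vy=-21.056
  bounce: vy ← 0.88·21.056 = 18.529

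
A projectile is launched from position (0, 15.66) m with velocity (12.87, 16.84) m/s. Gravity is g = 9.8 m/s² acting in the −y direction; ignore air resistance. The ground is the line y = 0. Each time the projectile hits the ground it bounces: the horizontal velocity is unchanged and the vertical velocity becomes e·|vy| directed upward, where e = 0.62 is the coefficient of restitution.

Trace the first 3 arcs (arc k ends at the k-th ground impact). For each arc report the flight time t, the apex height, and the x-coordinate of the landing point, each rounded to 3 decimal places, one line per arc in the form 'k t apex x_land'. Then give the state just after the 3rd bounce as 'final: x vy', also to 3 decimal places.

1 4.198 30.129 54.029
2 3.075 11.581 93.601
3 1.906 4.452 118.136
final: 118.136 5.792

Arc 1: start y=15.660, vy=16.840 → t=4.198, apex=30.129, x_land=54.029, impact vy=-24.301
  bounce: vy ← 0.62·24.301 = 15.066
Arc 2: start y=0.000, vy=15.066 → t=3.075, apex=11.581, x_land=93.601, impact vy=-15.066
  bounce: vy ← 0.62·15.066 = 9.341
Arc 3: start y=0.000, vy=9.341 → t=1.906, apex=4.452, x_land=118.136, impact vy=-9.341
  bounce: vy ← 0.62·9.341 = 5.792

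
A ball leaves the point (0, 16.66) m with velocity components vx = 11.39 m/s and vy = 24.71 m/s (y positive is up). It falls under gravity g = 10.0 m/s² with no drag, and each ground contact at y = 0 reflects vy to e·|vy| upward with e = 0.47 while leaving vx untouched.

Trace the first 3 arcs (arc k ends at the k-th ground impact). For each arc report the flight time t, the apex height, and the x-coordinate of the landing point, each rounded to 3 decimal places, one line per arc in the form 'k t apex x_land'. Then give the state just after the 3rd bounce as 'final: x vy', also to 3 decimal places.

Arc 1: start y=16.660, vy=24.710 → t=5.543, apex=47.189, x_land=63.136, impact vy=-30.721
  bounce: vy ← 0.47·30.721 = 14.439
Arc 2: start y=0.000, vy=14.439 → t=2.888, apex=10.424, x_land=96.028, impact vy=-14.439
  bounce: vy ← 0.47·14.439 = 6.786
Arc 3: start y=0.000, vy=6.786 → t=1.357, apex=2.303, x_land=111.487, impact vy=-6.786
  bounce: vy ← 0.47·6.786 = 3.190

1 5.543 47.189 63.136
2 2.888 10.424 96.028
3 1.357 2.303 111.487
final: 111.487 3.190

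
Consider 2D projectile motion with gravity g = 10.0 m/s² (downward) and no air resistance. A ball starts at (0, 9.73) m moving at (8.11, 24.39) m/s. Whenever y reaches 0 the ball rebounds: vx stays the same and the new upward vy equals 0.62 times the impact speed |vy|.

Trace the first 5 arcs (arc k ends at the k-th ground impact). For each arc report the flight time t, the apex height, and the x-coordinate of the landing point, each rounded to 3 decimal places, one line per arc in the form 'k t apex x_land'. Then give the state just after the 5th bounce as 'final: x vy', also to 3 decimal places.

1 5.249 39.474 42.567
2 3.484 15.174 70.823
3 2.160 5.833 88.342
4 1.339 2.242 99.204
5 0.830 0.862 105.938
final: 105.938 2.574

Arc 1: start y=9.730, vy=24.390 → t=5.249, apex=39.474, x_land=42.567, impact vy=-28.098
  bounce: vy ← 0.62·28.098 = 17.420
Arc 2: start y=0.000, vy=17.420 → t=3.484, apex=15.174, x_land=70.823, impact vy=-17.420
  bounce: vy ← 0.62·17.420 = 10.801
Arc 3: start y=0.000, vy=10.801 → t=2.160, apex=5.833, x_land=88.342, impact vy=-10.801
  bounce: vy ← 0.62·10.801 = 6.696
Arc 4: start y=0.000, vy=6.696 → t=1.339, apex=2.242, x_land=99.204, impact vy=-6.696
  bounce: vy ← 0.62·6.696 = 4.152
Arc 5: start y=0.000, vy=4.152 → t=0.830, apex=0.862, x_land=105.938, impact vy=-4.152
  bounce: vy ← 0.62·4.152 = 2.574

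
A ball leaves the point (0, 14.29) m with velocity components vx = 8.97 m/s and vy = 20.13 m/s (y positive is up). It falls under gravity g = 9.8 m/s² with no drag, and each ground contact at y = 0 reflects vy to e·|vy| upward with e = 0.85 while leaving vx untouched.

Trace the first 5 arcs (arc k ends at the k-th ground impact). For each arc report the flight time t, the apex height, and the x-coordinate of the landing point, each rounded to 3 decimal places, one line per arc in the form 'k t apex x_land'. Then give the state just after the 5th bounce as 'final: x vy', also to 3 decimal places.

Arc 1: start y=14.290, vy=20.130 → t=4.725, apex=34.964, x_land=42.386, impact vy=-26.178
  bounce: vy ← 0.85·26.178 = 22.252
Arc 2: start y=0.000, vy=22.252 → t=4.541, apex=25.262, x_land=83.120, impact vy=-22.252
  bounce: vy ← 0.85·22.252 = 18.914
Arc 3: start y=0.000, vy=18.914 → t=3.860, apex=18.252, x_land=117.744, impact vy=-18.914
  bounce: vy ← 0.85·18.914 = 16.077
Arc 4: start y=0.000, vy=16.077 → t=3.281, apex=13.187, x_land=147.174, impact vy=-16.077
  bounce: vy ← 0.85·16.077 = 13.665
Arc 5: start y=0.000, vy=13.665 → t=2.789, apex=9.527, x_land=172.190, impact vy=-13.665
  bounce: vy ← 0.85·13.665 = 11.615

1 4.725 34.964 42.386
2 4.541 25.262 83.120
3 3.860 18.252 117.744
4 3.281 13.187 147.174
5 2.789 9.527 172.190
final: 172.190 11.615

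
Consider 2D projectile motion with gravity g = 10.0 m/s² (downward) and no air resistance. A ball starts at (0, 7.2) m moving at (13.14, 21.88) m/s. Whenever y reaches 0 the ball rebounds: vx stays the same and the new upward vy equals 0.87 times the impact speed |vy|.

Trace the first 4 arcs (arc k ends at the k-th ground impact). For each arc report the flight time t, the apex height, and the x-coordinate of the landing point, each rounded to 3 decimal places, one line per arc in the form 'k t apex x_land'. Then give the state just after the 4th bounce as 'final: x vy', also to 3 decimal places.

Arc 1: start y=7.200, vy=21.880 → t=4.683, apex=31.137, x_land=61.541, impact vy=-24.955
  bounce: vy ← 0.87·24.955 = 21.711
Arc 2: start y=0.000, vy=21.711 → t=4.342, apex=23.567, x_land=118.596, impact vy=-21.711
  bounce: vy ← 0.87·21.711 = 18.888
Arc 3: start y=0.000, vy=18.888 → t=3.778, apex=17.838, x_land=168.234, impact vy=-18.888
  bounce: vy ← 0.87·18.888 = 16.433
Arc 4: start y=0.000, vy=16.433 → t=3.287, apex=13.502, x_land=211.419, impact vy=-16.433
  bounce: vy ← 0.87·16.433 = 14.296

1 4.683 31.137 61.541
2 4.342 23.567 118.596
3 3.778 17.838 168.234
4 3.287 13.502 211.419
final: 211.419 14.296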